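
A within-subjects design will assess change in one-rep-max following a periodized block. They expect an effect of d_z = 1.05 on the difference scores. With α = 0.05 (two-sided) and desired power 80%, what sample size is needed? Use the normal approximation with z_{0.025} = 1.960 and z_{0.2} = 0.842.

For a paired (one-sample on differences) test: n = ((z_{α/2} + z_β) / d)².
z_{α/2} + z_β = 1.960 + 0.842 = 2.802.
n = (2.802 / 1.05)² = 2.669² = 7.12.
Round up.

n = 8 pairs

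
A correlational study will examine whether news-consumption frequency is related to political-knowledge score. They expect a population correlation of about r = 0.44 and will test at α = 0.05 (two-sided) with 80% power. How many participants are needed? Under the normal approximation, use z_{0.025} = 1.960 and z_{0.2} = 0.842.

n = 39

Fisher's z: C = ½·ln((1+r)/(1−r)) = ½·ln(2.5714) = 0.4722.
n = ((z_{α/2} + z_β)/C)² + 3.
(1.960 + 0.842) / 0.4722 = 2.802 / 0.4722 = 5.934.
n = 5.934² + 3 = 35.21 + 3 = 38.2.
Round up.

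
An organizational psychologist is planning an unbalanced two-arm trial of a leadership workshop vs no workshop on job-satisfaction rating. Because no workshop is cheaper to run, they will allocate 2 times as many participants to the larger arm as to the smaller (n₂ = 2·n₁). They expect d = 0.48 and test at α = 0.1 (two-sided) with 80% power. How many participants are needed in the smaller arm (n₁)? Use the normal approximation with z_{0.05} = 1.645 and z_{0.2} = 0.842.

n₁ = 41

With allocation ratio k = n₂/n₁ = 2, Var(x̄₁−x̄₂) = σ²(1/n₁ + 1/(k·n₁)) = σ²·(k+1)/(k·n₁).
So n₁ = (1 + 1/k)·((z_{α/2} + z_β)/d)² = 1.500 × (2.487/0.48)².
n₁ = 1.500 × 26.85 = 40.3.
Round up: n₁ = 41, giving n₂ = 2 × 41 = 82.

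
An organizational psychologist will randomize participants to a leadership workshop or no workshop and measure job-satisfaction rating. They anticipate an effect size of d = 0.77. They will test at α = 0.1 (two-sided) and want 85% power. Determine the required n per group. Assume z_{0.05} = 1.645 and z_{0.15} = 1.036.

For two independent groups with equal n: n = 2·((z_{α/2} + z_β) / d)².
z_{α/2} + z_β = 1.645 + 1.036 = 2.681.
n = 2 × (2.681 / 0.77)² = 2 × 3.482² = 2 × 12.12 = 24.2.
Round up to the next whole participant.

n = 25 per group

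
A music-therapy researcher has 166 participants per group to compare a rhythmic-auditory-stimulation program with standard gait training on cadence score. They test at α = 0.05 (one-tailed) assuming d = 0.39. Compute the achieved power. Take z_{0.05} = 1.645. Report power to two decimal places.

For two equal groups, power = Φ(d·√(n/2) − z_{α}).
d·√(n/2) = 0.39 × √(166/2) = 0.39 × 9.110 = 3.553.
z_β = 3.553 − 1.645 = 1.908.
Power = Φ(1.908) = 0.972.

power ≈ 0.97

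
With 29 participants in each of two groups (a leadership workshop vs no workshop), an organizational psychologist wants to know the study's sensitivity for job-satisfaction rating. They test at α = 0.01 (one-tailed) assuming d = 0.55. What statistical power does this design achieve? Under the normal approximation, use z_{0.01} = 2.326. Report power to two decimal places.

For two equal groups, power = Φ(d·√(n/2) − z_{α}).
d·√(n/2) = 0.55 × √(29/2) = 0.55 × 3.808 = 2.094.
z_β = 2.094 − 2.326 = -0.232.
Power = Φ(-0.232) = 0.408.

power ≈ 0.41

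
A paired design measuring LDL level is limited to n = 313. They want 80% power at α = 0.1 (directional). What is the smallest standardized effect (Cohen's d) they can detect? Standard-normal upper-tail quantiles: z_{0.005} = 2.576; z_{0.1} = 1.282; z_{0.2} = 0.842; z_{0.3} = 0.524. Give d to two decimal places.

d_min ≈ 0.12

For a single sample (or paired design) of n = 313: d_min = (z_{α} + z_β)/√n.
z-sum = 1.282 + 0.842 = 2.124.
d_min = 2.124 / √313 = 2.124 / 17.692 = 0.120.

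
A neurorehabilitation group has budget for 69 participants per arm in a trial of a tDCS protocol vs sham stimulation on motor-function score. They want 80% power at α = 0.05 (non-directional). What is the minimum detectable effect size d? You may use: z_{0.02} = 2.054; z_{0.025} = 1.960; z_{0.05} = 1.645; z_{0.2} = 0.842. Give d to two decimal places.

d_min ≈ 0.48

For two independent groups of n = 69 each: d_min = (z_{α/2} + z_β)·√(2/n).
z-sum = 1.960 + 0.842 = 2.802.
d_min = 2.802 × √(2/69) = 2.802 × 0.1703 = 0.477.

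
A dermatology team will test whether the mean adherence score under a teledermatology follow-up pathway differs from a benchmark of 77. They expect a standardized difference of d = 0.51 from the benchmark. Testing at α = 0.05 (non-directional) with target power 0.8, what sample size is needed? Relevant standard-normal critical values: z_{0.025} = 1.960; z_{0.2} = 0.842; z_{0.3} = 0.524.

n = 31

For a one-sample test: n = ((z_{α/2} + z_β) / d)².
z_{α/2} + z_β = 1.960 + 0.842 = 2.802.
n = (2.802 / 0.51)² = 5.494² = 30.19.
Round up.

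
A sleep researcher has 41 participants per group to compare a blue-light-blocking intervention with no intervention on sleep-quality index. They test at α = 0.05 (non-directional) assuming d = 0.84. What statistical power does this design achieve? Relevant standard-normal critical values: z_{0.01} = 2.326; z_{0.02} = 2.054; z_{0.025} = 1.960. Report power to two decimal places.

For two equal groups, power = Φ(d·√(n/2) − z_{α/2}).
d·√(n/2) = 0.84 × √(41/2) = 0.84 × 4.528 = 3.803.
z_β = 3.803 − 1.960 = 1.843.
Power = Φ(1.843) = 0.967.

power ≈ 0.97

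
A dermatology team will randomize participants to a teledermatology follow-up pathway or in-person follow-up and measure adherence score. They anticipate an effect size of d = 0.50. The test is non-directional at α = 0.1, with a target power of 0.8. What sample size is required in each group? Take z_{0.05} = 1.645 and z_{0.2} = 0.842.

n = 50 per group

For two independent groups with equal n: n = 2·((z_{α/2} + z_β) / d)².
z_{α/2} + z_β = 1.645 + 0.842 = 2.487.
n = 2 × (2.487 / 0.50)² = 2 × 4.974² = 2 × 24.74 = 49.5.
Round up to the next whole participant.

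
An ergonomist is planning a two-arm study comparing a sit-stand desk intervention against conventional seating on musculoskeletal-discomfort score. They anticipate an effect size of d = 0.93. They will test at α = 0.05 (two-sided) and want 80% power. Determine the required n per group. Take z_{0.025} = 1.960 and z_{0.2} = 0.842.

n = 19 per group

For two independent groups with equal n: n = 2·((z_{α/2} + z_β) / d)².
z_{α/2} + z_β = 1.960 + 0.842 = 2.802.
n = 2 × (2.802 / 0.93)² = 2 × 3.013² = 2 × 9.08 = 18.2.
Round up to the next whole participant.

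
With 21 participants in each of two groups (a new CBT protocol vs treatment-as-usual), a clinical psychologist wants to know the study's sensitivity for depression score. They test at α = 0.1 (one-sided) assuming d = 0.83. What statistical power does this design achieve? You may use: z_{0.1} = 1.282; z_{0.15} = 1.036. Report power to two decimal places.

For two equal groups, power = Φ(d·√(n/2) − z_{α}).
d·√(n/2) = 0.83 × √(21/2) = 0.83 × 3.240 = 2.690.
z_β = 2.690 − 1.282 = 1.408.
Power = Φ(1.408) = 0.920.

power ≈ 0.92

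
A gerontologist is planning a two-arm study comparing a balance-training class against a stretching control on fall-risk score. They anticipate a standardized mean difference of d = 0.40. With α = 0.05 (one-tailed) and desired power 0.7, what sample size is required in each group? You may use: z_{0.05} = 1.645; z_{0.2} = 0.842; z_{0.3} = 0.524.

n = 59 per group

For two independent groups with equal n: n = 2·((z_{α} + z_β) / d)².
z_{α} + z_β = 1.645 + 0.524 = 2.169.
n = 2 × (2.169 / 0.40)² = 2 × 5.422² = 2 × 29.40 = 58.8.
Round up to the next whole participant.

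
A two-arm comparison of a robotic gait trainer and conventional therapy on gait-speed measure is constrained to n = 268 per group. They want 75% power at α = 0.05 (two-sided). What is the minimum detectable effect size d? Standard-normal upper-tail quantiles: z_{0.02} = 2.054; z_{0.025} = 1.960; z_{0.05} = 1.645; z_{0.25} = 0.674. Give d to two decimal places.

d_min ≈ 0.23

For two independent groups of n = 268 each: d_min = (z_{α/2} + z_β)·√(2/n).
z-sum = 1.960 + 0.674 = 2.634.
d_min = 2.634 × √(2/268) = 2.634 × 0.0864 = 0.228.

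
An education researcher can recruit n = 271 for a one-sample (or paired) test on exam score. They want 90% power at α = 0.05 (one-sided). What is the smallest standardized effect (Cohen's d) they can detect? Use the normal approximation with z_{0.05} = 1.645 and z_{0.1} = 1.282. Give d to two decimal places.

d_min ≈ 0.18

For a single sample (or paired design) of n = 271: d_min = (z_{α} + z_β)/√n.
z-sum = 1.645 + 1.282 = 2.927.
d_min = 2.927 / √271 = 2.927 / 16.462 = 0.178.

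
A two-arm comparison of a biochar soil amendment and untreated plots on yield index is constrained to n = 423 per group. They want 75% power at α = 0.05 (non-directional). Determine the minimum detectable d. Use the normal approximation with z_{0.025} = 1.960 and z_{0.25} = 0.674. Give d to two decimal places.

For two independent groups of n = 423 each: d_min = (z_{α/2} + z_β)·√(2/n).
z-sum = 1.960 + 0.674 = 2.634.
d_min = 2.634 × √(2/423) = 2.634 × 0.0688 = 0.181.

d_min ≈ 0.18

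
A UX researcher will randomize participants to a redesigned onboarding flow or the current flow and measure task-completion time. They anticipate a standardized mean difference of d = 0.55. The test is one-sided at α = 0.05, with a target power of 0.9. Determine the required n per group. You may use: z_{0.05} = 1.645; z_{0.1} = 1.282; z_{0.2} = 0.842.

For two independent groups with equal n: n = 2·((z_{α} + z_β) / d)².
z_{α} + z_β = 1.645 + 1.282 = 2.927.
n = 2 × (2.927 / 0.55)² = 2 × 5.322² = 2 × 28.32 = 56.6.
Round up to the next whole participant.

n = 57 per group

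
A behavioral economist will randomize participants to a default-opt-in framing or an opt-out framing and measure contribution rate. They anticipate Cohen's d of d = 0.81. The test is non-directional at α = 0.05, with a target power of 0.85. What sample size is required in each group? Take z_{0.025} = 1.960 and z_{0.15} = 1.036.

For two independent groups with equal n: n = 2·((z_{α/2} + z_β) / d)².
z_{α/2} + z_β = 1.960 + 1.036 = 2.996.
n = 2 × (2.996 / 0.81)² = 2 × 3.699² = 2 × 13.68 = 27.4.
Round up to the next whole participant.

n = 28 per group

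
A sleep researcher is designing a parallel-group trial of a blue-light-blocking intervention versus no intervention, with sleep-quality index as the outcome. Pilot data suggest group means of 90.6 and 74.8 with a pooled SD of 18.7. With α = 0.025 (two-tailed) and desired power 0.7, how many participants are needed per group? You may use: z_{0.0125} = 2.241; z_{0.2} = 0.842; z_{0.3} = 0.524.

Cohen's d = |M₁ − M₂| / SD_pooled = |90.6 − 74.8| / 18.7 = 15.8 / 18.7 = 0.845.
For two independent groups with equal n: n = 2·((z_{α/2} + z_β) / d)².
z_{α/2} + z_β = 2.241 + 0.524 = 2.765.
n = 2 × (2.765 / 0.845)² = 2 × 3.272² = 2 × 10.71 = 21.4.
Round up to the next whole participant.

n = 22 per group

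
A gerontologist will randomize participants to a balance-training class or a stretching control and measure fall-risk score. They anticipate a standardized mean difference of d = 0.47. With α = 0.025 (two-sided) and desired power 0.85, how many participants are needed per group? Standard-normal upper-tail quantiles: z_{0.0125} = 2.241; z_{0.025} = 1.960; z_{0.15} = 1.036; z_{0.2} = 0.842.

For two independent groups with equal n: n = 2·((z_{α/2} + z_β) / d)².
z_{α/2} + z_β = 2.241 + 1.036 = 3.277.
n = 2 × (3.277 / 0.47)² = 2 × 6.972² = 2 × 48.61 = 97.2.
Round up to the next whole participant.

n = 98 per group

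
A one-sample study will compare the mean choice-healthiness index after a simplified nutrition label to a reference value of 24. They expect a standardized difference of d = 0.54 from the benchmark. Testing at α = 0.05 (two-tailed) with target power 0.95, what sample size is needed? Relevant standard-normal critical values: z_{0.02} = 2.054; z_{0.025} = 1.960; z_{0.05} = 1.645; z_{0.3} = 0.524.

n = 45

For a one-sample test: n = ((z_{α/2} + z_β) / d)².
z_{α/2} + z_β = 1.960 + 1.645 = 3.605.
n = (3.605 / 0.54)² = 6.676² = 44.57.
Round up.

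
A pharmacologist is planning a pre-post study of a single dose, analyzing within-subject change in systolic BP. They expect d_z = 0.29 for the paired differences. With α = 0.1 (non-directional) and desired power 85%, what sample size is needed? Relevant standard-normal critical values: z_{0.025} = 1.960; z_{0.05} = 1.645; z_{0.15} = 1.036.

n = 86 pairs

For a paired (one-sample on differences) test: n = ((z_{α/2} + z_β) / d)².
z_{α/2} + z_β = 1.645 + 1.036 = 2.681.
n = (2.681 / 0.29)² = 9.245² = 85.47.
Round up.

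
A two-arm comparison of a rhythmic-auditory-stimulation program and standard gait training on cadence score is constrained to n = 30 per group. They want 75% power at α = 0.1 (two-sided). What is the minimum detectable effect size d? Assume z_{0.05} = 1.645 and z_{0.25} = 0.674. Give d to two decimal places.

For two independent groups of n = 30 each: d_min = (z_{α/2} + z_β)·√(2/n).
z-sum = 1.645 + 0.674 = 2.319.
d_min = 2.319 × √(2/30) = 2.319 × 0.2582 = 0.599.

d_min ≈ 0.60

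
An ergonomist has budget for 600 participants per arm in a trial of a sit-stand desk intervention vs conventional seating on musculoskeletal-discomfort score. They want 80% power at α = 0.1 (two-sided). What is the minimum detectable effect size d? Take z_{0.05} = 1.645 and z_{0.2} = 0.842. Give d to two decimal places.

d_min ≈ 0.14

For two independent groups of n = 600 each: d_min = (z_{α/2} + z_β)·√(2/n).
z-sum = 1.645 + 0.842 = 2.487.
d_min = 2.487 × √(2/600) = 2.487 × 0.0577 = 0.144.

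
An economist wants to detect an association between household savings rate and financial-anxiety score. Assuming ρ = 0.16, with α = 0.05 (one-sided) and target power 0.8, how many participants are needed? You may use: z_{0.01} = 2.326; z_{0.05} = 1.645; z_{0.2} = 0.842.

Fisher's z: C = ½·ln((1+r)/(1−r)) = ½·ln(1.3810) = 0.1614.
n = ((z_{α} + z_β)/C)² + 3.
(1.645 + 0.842) / 0.1614 = 2.487 / 0.1614 = 15.409.
n = 15.409² + 3 = 237.43 + 3 = 240.4.
Round up.

n = 241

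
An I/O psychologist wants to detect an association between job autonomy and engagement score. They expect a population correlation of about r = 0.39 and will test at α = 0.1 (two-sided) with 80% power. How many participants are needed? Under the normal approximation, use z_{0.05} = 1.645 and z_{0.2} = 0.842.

n = 40

Fisher's z: C = ½·ln((1+r)/(1−r)) = ½·ln(2.2787) = 0.4118.
n = ((z_{α/2} + z_β)/C)² + 3.
(1.645 + 0.842) / 0.4118 = 2.487 / 0.4118 = 6.039.
n = 6.039² + 3 = 36.47 + 3 = 39.5.
Round up.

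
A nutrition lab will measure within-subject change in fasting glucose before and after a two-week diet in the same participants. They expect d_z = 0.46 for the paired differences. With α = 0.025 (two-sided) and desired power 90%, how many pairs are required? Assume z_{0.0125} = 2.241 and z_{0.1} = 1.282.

n = 59 pairs

For a paired (one-sample on differences) test: n = ((z_{α/2} + z_β) / d)².
z_{α/2} + z_β = 2.241 + 1.282 = 3.523.
n = (3.523 / 0.46)² = 7.659² = 58.66.
Round up.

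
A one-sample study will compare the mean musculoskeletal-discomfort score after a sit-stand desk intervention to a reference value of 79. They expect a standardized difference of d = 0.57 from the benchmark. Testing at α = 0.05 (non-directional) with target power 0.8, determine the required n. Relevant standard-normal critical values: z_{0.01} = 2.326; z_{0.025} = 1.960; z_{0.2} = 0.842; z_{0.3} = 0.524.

n = 25

For a one-sample test: n = ((z_{α/2} + z_β) / d)².
z_{α/2} + z_β = 1.960 + 0.842 = 2.802.
n = (2.802 / 0.57)² = 4.916² = 24.16.
Round up.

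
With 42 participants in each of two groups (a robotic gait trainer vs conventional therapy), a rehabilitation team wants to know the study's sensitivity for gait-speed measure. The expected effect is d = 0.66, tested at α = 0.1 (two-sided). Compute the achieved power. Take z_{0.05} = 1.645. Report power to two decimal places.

power ≈ 0.92

For two equal groups, power = Φ(d·√(n/2) − z_{α/2}).
d·√(n/2) = 0.66 × √(42/2) = 0.66 × 4.583 = 3.024.
z_β = 3.024 − 1.645 = 1.379.
Power = Φ(1.379) = 0.916.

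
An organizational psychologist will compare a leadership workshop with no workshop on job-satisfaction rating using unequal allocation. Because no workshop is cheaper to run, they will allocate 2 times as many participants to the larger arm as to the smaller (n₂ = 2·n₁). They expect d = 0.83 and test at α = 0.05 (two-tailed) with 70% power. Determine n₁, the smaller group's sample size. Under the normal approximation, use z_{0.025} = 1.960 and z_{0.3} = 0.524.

With allocation ratio k = n₂/n₁ = 2, Var(x̄₁−x̄₂) = σ²(1/n₁ + 1/(k·n₁)) = σ²·(k+1)/(k·n₁).
So n₁ = (1 + 1/k)·((z_{α/2} + z_β)/d)² = 1.500 × (2.484/0.83)².
n₁ = 1.500 × 8.96 = 13.4.
Round up: n₁ = 14, giving n₂ = 2 × 14 = 28.

n₁ = 14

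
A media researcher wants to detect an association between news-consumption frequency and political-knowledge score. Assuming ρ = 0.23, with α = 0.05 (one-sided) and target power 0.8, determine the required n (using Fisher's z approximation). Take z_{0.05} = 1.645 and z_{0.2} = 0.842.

n = 116

Fisher's z: C = ½·ln((1+r)/(1−r)) = ½·ln(1.5974) = 0.2342.
n = ((z_{α} + z_β)/C)² + 3.
(1.645 + 0.842) / 0.2342 = 2.487 / 0.2342 = 10.619.
n = 10.619² + 3 = 112.77 + 3 = 115.8.
Round up.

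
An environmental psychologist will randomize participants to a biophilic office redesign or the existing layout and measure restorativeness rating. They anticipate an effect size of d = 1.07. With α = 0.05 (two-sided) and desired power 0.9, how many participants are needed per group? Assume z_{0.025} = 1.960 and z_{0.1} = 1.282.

For two independent groups with equal n: n = 2·((z_{α/2} + z_β) / d)².
z_{α/2} + z_β = 1.960 + 1.282 = 3.242.
n = 2 × (3.242 / 1.07)² = 2 × 3.030² = 2 × 9.18 = 18.4.
Round up to the next whole participant.

n = 19 per group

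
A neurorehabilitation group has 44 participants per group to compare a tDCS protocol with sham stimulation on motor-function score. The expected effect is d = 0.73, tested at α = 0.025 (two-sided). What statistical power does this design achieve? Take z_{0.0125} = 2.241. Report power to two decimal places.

power ≈ 0.88

For two equal groups, power = Φ(d·√(n/2) − z_{α/2}).
d·√(n/2) = 0.73 × √(44/2) = 0.73 × 4.690 = 3.424.
z_β = 3.424 − 2.241 = 1.183.
Power = Φ(1.183) = 0.882.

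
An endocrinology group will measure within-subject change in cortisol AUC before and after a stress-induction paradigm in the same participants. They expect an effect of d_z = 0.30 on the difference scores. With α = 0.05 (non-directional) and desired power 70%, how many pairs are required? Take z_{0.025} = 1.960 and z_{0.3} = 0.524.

For a paired (one-sample on differences) test: n = ((z_{α/2} + z_β) / d)².
z_{α/2} + z_β = 1.960 + 0.524 = 2.484.
n = (2.484 / 0.30)² = 8.280² = 68.56.
Round up.

n = 69 pairs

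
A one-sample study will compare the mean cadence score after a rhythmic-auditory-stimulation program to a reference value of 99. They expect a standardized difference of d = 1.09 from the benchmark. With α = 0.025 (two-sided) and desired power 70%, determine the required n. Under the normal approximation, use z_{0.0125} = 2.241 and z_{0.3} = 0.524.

n = 7

For a one-sample test: n = ((z_{α/2} + z_β) / d)².
z_{α/2} + z_β = 2.241 + 0.524 = 2.765.
n = (2.765 / 1.09)² = 2.537² = 6.43.
Round up.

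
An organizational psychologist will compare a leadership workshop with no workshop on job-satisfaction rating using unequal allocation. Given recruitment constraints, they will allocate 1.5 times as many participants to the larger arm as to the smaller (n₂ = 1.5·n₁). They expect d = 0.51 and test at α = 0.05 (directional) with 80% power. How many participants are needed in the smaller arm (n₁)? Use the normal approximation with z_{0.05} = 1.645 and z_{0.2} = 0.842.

n₁ = 40

With allocation ratio k = n₂/n₁ = 1.5, Var(x̄₁−x̄₂) = σ²(1/n₁ + 1/(k·n₁)) = σ²·(k+1)/(k·n₁).
So n₁ = (1 + 1/k)·((z_{α} + z_β)/d)² = 1.667 × (2.487/0.51)².
n₁ = 1.667 × 23.78 = 39.6.
Round up: n₁ = 40, giving n₂ = 1.5 × 40 = 60.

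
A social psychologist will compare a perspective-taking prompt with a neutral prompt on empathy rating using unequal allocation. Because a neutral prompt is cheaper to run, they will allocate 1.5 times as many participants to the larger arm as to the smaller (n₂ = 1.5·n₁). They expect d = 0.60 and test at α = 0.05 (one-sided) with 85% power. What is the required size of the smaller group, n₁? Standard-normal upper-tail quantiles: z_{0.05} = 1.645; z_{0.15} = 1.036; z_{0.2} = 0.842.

With allocation ratio k = n₂/n₁ = 1.5, Var(x̄₁−x̄₂) = σ²(1/n₁ + 1/(k·n₁)) = σ²·(k+1)/(k·n₁).
So n₁ = (1 + 1/k)·((z_{α} + z_β)/d)² = 1.667 × (2.681/0.60)².
n₁ = 1.667 × 19.97 = 33.3.
Round up: n₁ = 34, giving n₂ = 1.5 × 34 = 51.

n₁ = 34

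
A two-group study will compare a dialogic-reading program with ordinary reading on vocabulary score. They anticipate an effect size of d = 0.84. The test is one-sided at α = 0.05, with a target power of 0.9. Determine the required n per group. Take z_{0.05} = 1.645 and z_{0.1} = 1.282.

n = 25 per group

For two independent groups with equal n: n = 2·((z_{α} + z_β) / d)².
z_{α} + z_β = 1.645 + 1.282 = 2.927.
n = 2 × (2.927 / 0.84)² = 2 × 3.485² = 2 × 12.14 = 24.3.
Round up to the next whole participant.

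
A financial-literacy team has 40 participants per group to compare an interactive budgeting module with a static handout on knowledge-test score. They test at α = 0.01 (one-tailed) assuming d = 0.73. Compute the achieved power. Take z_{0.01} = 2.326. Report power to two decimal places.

For two equal groups, power = Φ(d·√(n/2) − z_{α}).
d·√(n/2) = 0.73 × √(40/2) = 0.73 × 4.472 = 3.265.
z_β = 3.265 − 2.326 = 0.939.
Power = Φ(0.939) = 0.826.

power ≈ 0.83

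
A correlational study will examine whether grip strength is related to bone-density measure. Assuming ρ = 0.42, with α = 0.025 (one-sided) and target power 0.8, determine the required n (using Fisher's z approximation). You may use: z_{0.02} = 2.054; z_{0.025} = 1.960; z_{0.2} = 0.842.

n = 43

Fisher's z: C = ½·ln((1+r)/(1−r)) = ½·ln(2.4483) = 0.4477.
n = ((z_{α} + z_β)/C)² + 3.
(1.960 + 0.842) / 0.4477 = 2.802 / 0.4477 = 6.259.
n = 6.259² + 3 = 39.17 + 3 = 42.2.
Round up.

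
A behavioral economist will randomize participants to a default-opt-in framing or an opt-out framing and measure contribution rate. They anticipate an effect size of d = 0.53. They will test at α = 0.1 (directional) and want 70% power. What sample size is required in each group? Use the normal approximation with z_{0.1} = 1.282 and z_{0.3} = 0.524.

For two independent groups with equal n: n = 2·((z_{α} + z_β) / d)².
z_{α} + z_β = 1.282 + 0.524 = 1.806.
n = 2 × (1.806 / 0.53)² = 2 × 3.408² = 2 × 11.61 = 23.2.
Round up to the next whole participant.

n = 24 per group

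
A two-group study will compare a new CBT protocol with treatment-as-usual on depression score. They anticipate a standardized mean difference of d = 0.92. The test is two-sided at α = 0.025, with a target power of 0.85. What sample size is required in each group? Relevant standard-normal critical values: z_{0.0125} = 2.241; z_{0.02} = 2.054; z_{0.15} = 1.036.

For two independent groups with equal n: n = 2·((z_{α/2} + z_β) / d)².
z_{α/2} + z_β = 2.241 + 1.036 = 3.277.
n = 2 × (3.277 / 0.92)² = 2 × 3.562² = 2 × 12.69 = 25.4.
Round up to the next whole participant.

n = 26 per group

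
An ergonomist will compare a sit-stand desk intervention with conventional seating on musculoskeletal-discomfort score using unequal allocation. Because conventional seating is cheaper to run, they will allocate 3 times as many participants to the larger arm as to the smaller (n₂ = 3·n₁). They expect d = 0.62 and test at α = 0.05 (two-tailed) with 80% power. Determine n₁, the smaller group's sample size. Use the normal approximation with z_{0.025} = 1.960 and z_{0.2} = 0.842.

With allocation ratio k = n₂/n₁ = 3, Var(x̄₁−x̄₂) = σ²(1/n₁ + 1/(k·n₁)) = σ²·(k+1)/(k·n₁).
So n₁ = (1 + 1/k)·((z_{α/2} + z_β)/d)² = 1.333 × (2.802/0.62)².
n₁ = 1.333 × 20.42 = 27.2.
Round up: n₁ = 28, giving n₂ = 3 × 28 = 84.

n₁ = 28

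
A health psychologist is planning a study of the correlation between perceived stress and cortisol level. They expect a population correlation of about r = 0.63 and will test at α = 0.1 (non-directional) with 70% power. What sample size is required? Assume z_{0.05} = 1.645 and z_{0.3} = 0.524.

n = 12

Fisher's z: C = ½·ln((1+r)/(1−r)) = ½·ln(4.4054) = 0.7414.
n = ((z_{α/2} + z_β)/C)² + 3.
(1.645 + 0.524) / 0.7414 = 2.169 / 0.7414 = 2.926.
n = 2.926² + 3 = 8.56 + 3 = 11.6.
Round up.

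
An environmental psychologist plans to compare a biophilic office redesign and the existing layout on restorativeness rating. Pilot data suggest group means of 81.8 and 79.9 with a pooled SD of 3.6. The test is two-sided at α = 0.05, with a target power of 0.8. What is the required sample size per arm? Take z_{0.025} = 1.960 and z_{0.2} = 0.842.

n = 57 per group

Cohen's d = |M₁ − M₂| / SD_pooled = |81.8 − 79.9| / 3.6 = 1.9 / 3.6 = 0.528.
For two independent groups with equal n: n = 2·((z_{α/2} + z_β) / d)².
z_{α/2} + z_β = 1.960 + 0.842 = 2.802.
n = 2 × (2.802 / 0.528)² = 2 × 5.307² = 2 × 28.16 = 56.3.
Round up to the next whole participant.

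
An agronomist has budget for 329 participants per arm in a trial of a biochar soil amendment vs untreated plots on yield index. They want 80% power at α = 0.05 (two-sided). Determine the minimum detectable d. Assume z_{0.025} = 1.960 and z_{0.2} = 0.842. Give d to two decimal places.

For two independent groups of n = 329 each: d_min = (z_{α/2} + z_β)·√(2/n).
z-sum = 1.960 + 0.842 = 2.802.
d_min = 2.802 × √(2/329) = 2.802 × 0.0780 = 0.218.

d_min ≈ 0.22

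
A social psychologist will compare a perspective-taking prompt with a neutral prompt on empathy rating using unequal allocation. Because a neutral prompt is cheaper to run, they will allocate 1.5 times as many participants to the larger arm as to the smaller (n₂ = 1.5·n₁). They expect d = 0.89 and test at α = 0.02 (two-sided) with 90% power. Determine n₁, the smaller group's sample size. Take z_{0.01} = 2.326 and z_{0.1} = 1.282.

n₁ = 28

With allocation ratio k = n₂/n₁ = 1.5, Var(x̄₁−x̄₂) = σ²(1/n₁ + 1/(k·n₁)) = σ²·(k+1)/(k·n₁).
So n₁ = (1 + 1/k)·((z_{α/2} + z_β)/d)² = 1.667 × (3.608/0.89)².
n₁ = 1.667 × 16.43 = 27.4.
Round up: n₁ = 28, giving n₂ = 1.5 × 28 = 42.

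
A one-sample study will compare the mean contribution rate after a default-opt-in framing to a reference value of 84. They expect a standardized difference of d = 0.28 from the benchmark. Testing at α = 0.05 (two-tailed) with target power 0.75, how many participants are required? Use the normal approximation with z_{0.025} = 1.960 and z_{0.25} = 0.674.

n = 89

For a one-sample test: n = ((z_{α/2} + z_β) / d)².
z_{α/2} + z_β = 1.960 + 0.674 = 2.634.
n = (2.634 / 0.28)² = 9.407² = 88.49.
Round up.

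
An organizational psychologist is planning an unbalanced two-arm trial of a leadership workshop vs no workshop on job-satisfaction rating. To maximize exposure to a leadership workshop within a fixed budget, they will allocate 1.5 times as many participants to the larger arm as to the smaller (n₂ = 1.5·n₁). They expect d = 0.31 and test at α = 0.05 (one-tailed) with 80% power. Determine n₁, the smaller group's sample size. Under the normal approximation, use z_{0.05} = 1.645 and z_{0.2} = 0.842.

n₁ = 108

With allocation ratio k = n₂/n₁ = 1.5, Var(x̄₁−x̄₂) = σ²(1/n₁ + 1/(k·n₁)) = σ²·(k+1)/(k·n₁).
So n₁ = (1 + 1/k)·((z_{α} + z_β)/d)² = 1.667 × (2.487/0.31)².
n₁ = 1.667 × 64.36 = 107.3.
Round up: n₁ = 108, giving n₂ = 1.5 × 108 = 162.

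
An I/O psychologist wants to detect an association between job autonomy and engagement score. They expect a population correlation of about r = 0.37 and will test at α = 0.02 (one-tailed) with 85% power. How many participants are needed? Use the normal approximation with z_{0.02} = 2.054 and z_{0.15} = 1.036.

n = 67

Fisher's z: C = ½·ln((1+r)/(1−r)) = ½·ln(2.1746) = 0.3884.
n = ((z_{α} + z_β)/C)² + 3.
(2.054 + 1.036) / 0.3884 = 3.090 / 0.3884 = 7.956.
n = 7.956² + 3 = 63.29 + 3 = 66.3.
Round up.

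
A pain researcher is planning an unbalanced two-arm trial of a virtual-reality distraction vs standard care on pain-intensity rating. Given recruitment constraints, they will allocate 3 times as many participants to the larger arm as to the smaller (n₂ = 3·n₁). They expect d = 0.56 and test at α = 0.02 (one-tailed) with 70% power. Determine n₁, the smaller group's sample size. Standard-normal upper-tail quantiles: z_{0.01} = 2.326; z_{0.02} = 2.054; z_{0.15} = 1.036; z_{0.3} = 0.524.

n₁ = 29

With allocation ratio k = n₂/n₁ = 3, Var(x̄₁−x̄₂) = σ²(1/n₁ + 1/(k·n₁)) = σ²·(k+1)/(k·n₁).
So n₁ = (1 + 1/k)·((z_{α} + z_β)/d)² = 1.333 × (2.578/0.56)².
n₁ = 1.333 × 21.19 = 28.3.
Round up: n₁ = 29, giving n₂ = 3 × 29 = 87.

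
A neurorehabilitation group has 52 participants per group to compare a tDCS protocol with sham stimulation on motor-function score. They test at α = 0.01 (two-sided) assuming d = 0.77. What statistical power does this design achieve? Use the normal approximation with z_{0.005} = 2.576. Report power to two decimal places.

For two equal groups, power = Φ(d·√(n/2) − z_{α/2}).
d·√(n/2) = 0.77 × √(52/2) = 0.77 × 5.099 = 3.926.
z_β = 3.926 − 2.576 = 1.350.
Power = Φ(1.350) = 0.912.

power ≈ 0.91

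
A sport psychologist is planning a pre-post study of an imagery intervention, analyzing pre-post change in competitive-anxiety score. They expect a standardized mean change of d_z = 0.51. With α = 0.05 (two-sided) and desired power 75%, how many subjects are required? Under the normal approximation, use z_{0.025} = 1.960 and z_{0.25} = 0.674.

n = 27 pairs

For a paired (one-sample on differences) test: n = ((z_{α/2} + z_β) / d)².
z_{α/2} + z_β = 1.960 + 0.674 = 2.634.
n = (2.634 / 0.51)² = 5.165² = 26.67.
Round up.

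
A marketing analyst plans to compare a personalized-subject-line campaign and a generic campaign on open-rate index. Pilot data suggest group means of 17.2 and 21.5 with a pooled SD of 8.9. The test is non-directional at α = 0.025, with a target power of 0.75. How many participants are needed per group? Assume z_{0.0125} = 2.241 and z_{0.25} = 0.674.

n = 73 per group

Cohen's d = |M₁ − M₂| / SD_pooled = |17.2 − 21.5| / 8.9 = 4.3 / 8.9 = 0.483.
For two independent groups with equal n: n = 2·((z_{α/2} + z_β) / d)².
z_{α/2} + z_β = 2.241 + 0.674 = 2.915.
n = 2 × (2.915 / 0.483)² = 2 × 6.035² = 2 × 36.42 = 72.8.
Round up to the next whole participant.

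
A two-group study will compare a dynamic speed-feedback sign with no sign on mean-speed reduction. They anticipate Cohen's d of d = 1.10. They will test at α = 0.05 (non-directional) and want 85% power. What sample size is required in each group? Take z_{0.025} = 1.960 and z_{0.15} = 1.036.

n = 15 per group

For two independent groups with equal n: n = 2·((z_{α/2} + z_β) / d)².
z_{α/2} + z_β = 1.960 + 1.036 = 2.996.
n = 2 × (2.996 / 1.10)² = 2 × 2.724² = 2 × 7.42 = 14.8.
Round up to the next whole participant.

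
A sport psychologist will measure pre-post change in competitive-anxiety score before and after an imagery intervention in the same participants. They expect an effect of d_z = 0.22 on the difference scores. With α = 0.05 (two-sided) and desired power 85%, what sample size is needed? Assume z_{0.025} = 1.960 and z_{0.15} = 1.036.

For a paired (one-sample on differences) test: n = ((z_{α/2} + z_β) / d)².
z_{α/2} + z_β = 1.960 + 1.036 = 2.996.
n = (2.996 / 0.22)² = 13.618² = 185.45.
Round up.

n = 186 pairs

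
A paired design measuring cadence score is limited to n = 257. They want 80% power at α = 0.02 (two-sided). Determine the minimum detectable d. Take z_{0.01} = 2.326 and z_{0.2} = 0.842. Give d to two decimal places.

d_min ≈ 0.20

For a single sample (or paired design) of n = 257: d_min = (z_{α/2} + z_β)/√n.
z-sum = 2.326 + 0.842 = 3.168.
d_min = 3.168 / √257 = 3.168 / 16.031 = 0.198.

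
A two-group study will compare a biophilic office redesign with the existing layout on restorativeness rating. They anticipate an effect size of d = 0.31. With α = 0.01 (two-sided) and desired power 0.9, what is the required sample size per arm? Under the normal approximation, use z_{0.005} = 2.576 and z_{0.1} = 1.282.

n = 310 per group

For two independent groups with equal n: n = 2·((z_{α/2} + z_β) / d)².
z_{α/2} + z_β = 2.576 + 1.282 = 3.858.
n = 2 × (3.858 / 0.31)² = 2 × 12.445² = 2 × 154.88 = 309.8.
Round up to the next whole participant.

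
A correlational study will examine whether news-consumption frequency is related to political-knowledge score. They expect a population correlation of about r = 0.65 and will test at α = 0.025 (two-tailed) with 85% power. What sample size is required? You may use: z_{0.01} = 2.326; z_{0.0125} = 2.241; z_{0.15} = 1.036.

n = 21

Fisher's z: C = ½·ln((1+r)/(1−r)) = ½·ln(4.7143) = 0.7753.
n = ((z_{α/2} + z_β)/C)² + 3.
(2.241 + 1.036) / 0.7753 = 3.277 / 0.7753 = 4.227.
n = 4.227² + 3 = 17.87 + 3 = 20.9.
Round up.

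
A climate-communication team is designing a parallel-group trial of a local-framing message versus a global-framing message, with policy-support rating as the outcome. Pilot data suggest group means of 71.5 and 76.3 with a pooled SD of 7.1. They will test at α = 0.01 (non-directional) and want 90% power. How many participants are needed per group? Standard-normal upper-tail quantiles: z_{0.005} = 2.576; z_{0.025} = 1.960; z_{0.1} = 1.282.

Cohen's d = |M₁ − M₂| / SD_pooled = |71.5 − 76.3| / 7.1 = 4.8 / 7.1 = 0.676.
For two independent groups with equal n: n = 2·((z_{α/2} + z_β) / d)².
z_{α/2} + z_β = 2.576 + 1.282 = 3.858.
n = 2 × (3.858 / 0.676)² = 2 × 5.707² = 2 × 32.57 = 65.1.
Round up to the next whole participant.

n = 66 per group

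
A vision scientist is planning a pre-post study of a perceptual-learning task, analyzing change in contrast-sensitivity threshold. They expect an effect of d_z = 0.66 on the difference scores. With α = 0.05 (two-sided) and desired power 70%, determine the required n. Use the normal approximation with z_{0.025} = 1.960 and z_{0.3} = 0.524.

n = 15 pairs

For a paired (one-sample on differences) test: n = ((z_{α/2} + z_β) / d)².
z_{α/2} + z_β = 1.960 + 0.524 = 2.484.
n = (2.484 / 0.66)² = 3.764² = 14.16.
Round up.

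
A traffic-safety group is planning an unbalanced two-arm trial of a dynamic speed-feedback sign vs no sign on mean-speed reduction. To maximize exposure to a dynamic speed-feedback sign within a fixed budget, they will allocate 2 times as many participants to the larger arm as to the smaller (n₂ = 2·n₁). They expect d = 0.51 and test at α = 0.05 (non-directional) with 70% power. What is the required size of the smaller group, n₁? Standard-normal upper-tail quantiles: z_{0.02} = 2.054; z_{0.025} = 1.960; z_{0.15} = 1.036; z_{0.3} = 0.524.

n₁ = 36

With allocation ratio k = n₂/n₁ = 2, Var(x̄₁−x̄₂) = σ²(1/n₁ + 1/(k·n₁)) = σ²·(k+1)/(k·n₁).
So n₁ = (1 + 1/k)·((z_{α/2} + z_β)/d)² = 1.500 × (2.484/0.51)².
n₁ = 1.500 × 23.72 = 35.6.
Round up: n₁ = 36, giving n₂ = 2 × 36 = 72.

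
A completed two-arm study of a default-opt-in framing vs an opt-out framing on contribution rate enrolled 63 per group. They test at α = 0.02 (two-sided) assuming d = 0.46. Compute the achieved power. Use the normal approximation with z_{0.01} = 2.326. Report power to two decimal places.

power ≈ 0.60

For two equal groups, power = Φ(d·√(n/2) − z_{α/2}).
d·√(n/2) = 0.46 × √(63/2) = 0.46 × 5.612 = 2.582.
z_β = 2.582 − 2.326 = 0.256.
Power = Φ(0.256) = 0.601.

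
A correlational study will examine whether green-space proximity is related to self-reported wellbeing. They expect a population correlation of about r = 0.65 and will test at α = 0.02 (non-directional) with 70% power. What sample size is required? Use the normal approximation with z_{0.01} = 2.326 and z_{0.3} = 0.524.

Fisher's z: C = ½·ln((1+r)/(1−r)) = ½·ln(4.7143) = 0.7753.
n = ((z_{α/2} + z_β)/C)² + 3.
(2.326 + 0.524) / 0.7753 = 2.850 / 0.7753 = 3.676.
n = 3.676² + 3 = 13.51 + 3 = 16.5.
Round up.

n = 17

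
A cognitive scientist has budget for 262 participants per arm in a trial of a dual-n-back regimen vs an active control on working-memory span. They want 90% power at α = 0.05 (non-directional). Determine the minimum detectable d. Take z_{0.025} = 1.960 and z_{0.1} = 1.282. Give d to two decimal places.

d_min ≈ 0.28

For two independent groups of n = 262 each: d_min = (z_{α/2} + z_β)·√(2/n).
z-sum = 1.960 + 1.282 = 3.242.
d_min = 3.242 × √(2/262) = 3.242 × 0.0874 = 0.283.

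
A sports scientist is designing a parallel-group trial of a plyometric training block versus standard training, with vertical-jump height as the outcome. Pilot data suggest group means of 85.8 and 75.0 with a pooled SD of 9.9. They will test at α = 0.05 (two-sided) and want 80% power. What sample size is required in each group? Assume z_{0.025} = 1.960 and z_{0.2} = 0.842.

n = 14 per group

Cohen's d = |M₁ − M₂| / SD_pooled = |85.8 − 75.0| / 9.9 = 10.8 / 9.9 = 1.091.
For two independent groups with equal n: n = 2·((z_{α/2} + z_β) / d)².
z_{α/2} + z_β = 1.960 + 0.842 = 2.802.
n = 2 × (2.802 / 1.091)² = 2 × 2.568² = 2 × 6.60 = 13.2.
Round up to the next whole participant.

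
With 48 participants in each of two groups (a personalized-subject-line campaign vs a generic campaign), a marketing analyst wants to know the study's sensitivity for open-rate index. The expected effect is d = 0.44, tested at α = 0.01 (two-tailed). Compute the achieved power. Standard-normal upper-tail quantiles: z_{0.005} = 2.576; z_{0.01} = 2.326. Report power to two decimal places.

power ≈ 0.34

For two equal groups, power = Φ(d·√(n/2) − z_{α/2}).
d·√(n/2) = 0.44 × √(48/2) = 0.44 × 4.899 = 2.156.
z_β = 2.156 − 2.576 = -0.420.
Power = Φ(-0.420) = 0.337.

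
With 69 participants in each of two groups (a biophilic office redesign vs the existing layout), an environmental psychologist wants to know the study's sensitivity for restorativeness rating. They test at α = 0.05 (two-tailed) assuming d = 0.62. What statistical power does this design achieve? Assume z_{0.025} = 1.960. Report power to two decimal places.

For two equal groups, power = Φ(d·√(n/2) − z_{α/2}).
d·√(n/2) = 0.62 × √(69/2) = 0.62 × 5.874 = 3.642.
z_β = 3.642 − 1.960 = 1.682.
Power = Φ(1.682) = 0.954.

power ≈ 0.95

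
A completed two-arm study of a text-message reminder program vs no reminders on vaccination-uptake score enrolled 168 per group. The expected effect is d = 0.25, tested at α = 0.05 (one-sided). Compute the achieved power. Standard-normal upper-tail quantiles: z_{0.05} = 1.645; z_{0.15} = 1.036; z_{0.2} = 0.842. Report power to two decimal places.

power ≈ 0.74

For two equal groups, power = Φ(d·√(n/2) − z_{α}).
d·√(n/2) = 0.25 × √(168/2) = 0.25 × 9.165 = 2.291.
z_β = 2.291 − 1.645 = 0.646.
Power = Φ(0.646) = 0.741.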